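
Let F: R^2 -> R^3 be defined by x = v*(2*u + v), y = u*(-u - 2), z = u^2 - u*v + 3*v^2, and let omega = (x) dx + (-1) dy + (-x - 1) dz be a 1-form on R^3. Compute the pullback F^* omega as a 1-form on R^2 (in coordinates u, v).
F^* omega = (-4*u^2*v + 4*u*v^2 + 3*v^3 + v + 2) du + (6*u^2*v - 5*u*v^2 + u - 4*v^3 - 6*v) dv

Using F^*(f dg) = (f ∘ F) d(g ∘ F), substitute each coordinate x_i by F_i(u, v) in f_i, and replace dx_i by d F_i = (∂F_i/∂u) du + (∂F_i/∂v) dv.
  For the x component: f_1(F) = v*(2*u + v); d F_1 = (2*v) du + (2*u + 2*v) dv
  For the y component: f_2(F) = -1; d F_2 = (-2*u - 2) du + (0) dv
  For the z component: f_3(F) = -2*u*v - v^2 - 1; d F_3 = (2*u - v) du + (-u + 6*v) dv
Combining and collecting du, dv coefficients:
  coeff of du: -4*u^2*v + 4*u*v^2 + 3*v^3 + v + 2
  coeff of dv: 6*u^2*v - 5*u*v^2 + u - 4*v^3 - 6*v
F^* omega = (-4*u^2*v + 4*u*v^2 + 3*v^3 + v + 2) du + (6*u^2*v - 5*u*v^2 + u - 4*v^3 - 6*v) dv.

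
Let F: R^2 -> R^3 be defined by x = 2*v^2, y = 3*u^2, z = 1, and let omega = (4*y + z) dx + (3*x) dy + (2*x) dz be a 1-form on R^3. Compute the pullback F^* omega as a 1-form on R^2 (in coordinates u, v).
F^* omega = (36*u*v^2) du + (4*v*(12*u^2 + 1)) dv

Using F^*(f dg) = (f ∘ F) d(g ∘ F), substitute each coordinate x_i by F_i(u, v) in f_i, and replace dx_i by d F_i = (∂F_i/∂u) du + (∂F_i/∂v) dv.
  For the x component: f_1(F) = 12*u^2 + 1; d F_1 = (0) du + (4*v) dv
  For the y component: f_2(F) = 6*v^2; d F_2 = (6*u) du + (0) dv
  For the z component: f_3(F) = 4*v^2; d F_3 = (0) du + (0) dv
Combining and collecting du, dv coefficients:
  coeff of du: 36*u*v^2
  coeff of dv: 4*v*(12*u^2 + 1)
F^* omega = (36*u*v^2) du + (4*v*(12*u^2 + 1)) dv.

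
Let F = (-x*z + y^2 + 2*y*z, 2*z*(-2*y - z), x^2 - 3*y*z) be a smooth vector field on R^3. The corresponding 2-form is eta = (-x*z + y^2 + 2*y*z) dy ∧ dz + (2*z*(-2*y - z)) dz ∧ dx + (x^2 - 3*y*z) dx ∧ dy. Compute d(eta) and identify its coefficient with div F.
d(eta) = (-3*y - 5*z) dx ∧ dy ∧ dz; div F = -3*y - 5*z

For a 2-form in R^3 of the form above, applying d gives a 3-form with coefficient ∂P/∂x + ∂Q/∂y + ∂R/∂z:
  ∂P/∂x = -z
  ∂Q/∂y = -4*z
  ∂R/∂z = -3*y
Sum = -3*y - 5*z, which is exactly div F.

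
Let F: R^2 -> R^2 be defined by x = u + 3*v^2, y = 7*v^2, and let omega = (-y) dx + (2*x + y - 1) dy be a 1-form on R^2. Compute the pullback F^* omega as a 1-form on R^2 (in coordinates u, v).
F^* omega = (-7*v^2) du + (14*v*(2*u + 10*v^2 - 1)) dv

Using F^*(f dg) = (f ∘ F) d(g ∘ F), substitute each coordinate x_i by F_i(u, v) in f_i, and replace dx_i by d F_i = (∂F_i/∂u) du + (∂F_i/∂v) dv.
  For the x component: f_1(F) = -7*v^2; d F_1 = (1) du + (6*v) dv
  For the y component: f_2(F) = 2*u + 13*v^2 - 1; d F_2 = (0) du + (14*v) dv
Combining and collecting du, dv coefficients:
  coeff of du: -7*v^2
  coeff of dv: 14*v*(2*u + 10*v^2 - 1)
F^* omega = (-7*v^2) du + (14*v*(2*u + 10*v^2 - 1)) dv.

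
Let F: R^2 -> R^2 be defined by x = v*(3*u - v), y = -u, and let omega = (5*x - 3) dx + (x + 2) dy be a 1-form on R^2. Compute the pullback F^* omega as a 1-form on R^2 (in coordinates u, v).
F^* omega = (45*u*v^2 - 3*u*v - 15*v^3 + v^2 - 9*v - 2) du + (45*u^2*v - 45*u*v^2 - 9*u + 10*v^3 + 6*v) dv

Using F^*(f dg) = (f ∘ F) d(g ∘ F), substitute each coordinate x_i by F_i(u, v) in f_i, and replace dx_i by d F_i = (∂F_i/∂u) du + (∂F_i/∂v) dv.
  For the x component: f_1(F) = 15*u*v - 5*v^2 - 3; d F_1 = (3*v) du + (3*u - 2*v) dv
  For the y component: f_2(F) = 3*u*v - v^2 + 2; d F_2 = (-1) du + (0) dv
Combining and collecting du, dv coefficients:
  coeff of du: 45*u*v^2 - 3*u*v - 15*v^3 + v^2 - 9*v - 2
  coeff of dv: 45*u^2*v - 45*u*v^2 - 9*u + 10*v^3 + 6*v
F^* omega = (45*u*v^2 - 3*u*v - 15*v^3 + v^2 - 9*v - 2) du + (45*u^2*v - 45*u*v^2 - 9*u + 10*v^3 + 6*v) dv.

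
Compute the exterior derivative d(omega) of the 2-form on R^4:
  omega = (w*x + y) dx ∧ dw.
d(omega) = (-1) dx ∧ dy ∧ dw

For a 2-form omega = sum_{i<j} g_{ij} dx_i ∧ dx_j, the exterior derivative is
  d(omega) = sum_{i<j} d(g_{ij}) ∧ dx_i ∧ dx_j = sum_{i<j, k} (∂g_{ij}/∂x_k) dx_k ∧ dx_i ∧ dx_j.
Expand each term, using dx_k ∧ dx_i ∧ dx_j = sgn(permutation) dx_{(a)} ∧ dx_{(b)} ∧ dx_{(c)} with (a < b < c) sorted:
  d(w*x + y) includes (∂/∂y)(w*x + y) dy = (1) dy, which multiplied by dx ∧ dw gives (-1) dx ∧ dy ∧ dw
Collecting like 3-forms: d(omega) = (-1) dx ∧ dy ∧ dw.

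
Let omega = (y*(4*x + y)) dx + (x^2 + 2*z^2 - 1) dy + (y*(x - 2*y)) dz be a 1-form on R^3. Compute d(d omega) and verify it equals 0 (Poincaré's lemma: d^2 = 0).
d(d omega) = 0

Step 1: d omega = sum_{i<j} (∂f_j/∂x_i - ∂f_i/∂x_j) dx_i ∧ dx_j:
  coeff of dx ∧ dy: -2*x - 2*y
  coeff of dx ∧ dz: y
  coeff of dy ∧ dz: x - 4*y - 4*z
Step 2: Apply d again to each 2-form coefficient. The only possible 3-form in R^3 is dx ∧ dy ∧ dz, with coefficient
  ∂(coeff of dy∧dz)/∂x - ∂(coeff of dx∧dz)/∂y + ∂(coeff of dx∧dy)/∂z
  = ∂/∂x (x - 4*y - 4*z) - ∂/∂y (y) + ∂/∂z (-2*x - 2*y).
Each of these terms simplifies to sums of mixed partials that cancel in pairs. The result is 0 (by equality of mixed partials for smooth functions — Schwarz / Clairaut).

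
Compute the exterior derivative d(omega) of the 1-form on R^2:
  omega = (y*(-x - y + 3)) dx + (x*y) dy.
d(omega) = (x + 3*y - 3) dx ∧ dy

For a 1-form omega = sum_i f_i dx_i, the exterior derivative is
  d(omega) = sum_{i < j} (∂f_j/∂x_i - ∂f_i/∂x_j) dx_i ∧ dx_j.
  coefficient of dx ∧ dy: ∂f_2/∂x - ∂f_1/∂y = ∂(x*y)/∂x - ∂(y*(-x - y + 3))/∂y = x + 3*y - 3
Assembling: d(omega) = (x + 3*y - 3) dx ∧ dy.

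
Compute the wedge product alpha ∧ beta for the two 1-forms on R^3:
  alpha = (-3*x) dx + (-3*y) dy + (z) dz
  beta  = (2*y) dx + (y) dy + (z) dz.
alpha ∧ beta = (3*y*(-x + 2*y)) dx ∧ dy + (-z*(3*x + 2*y)) dx ∧ dz + (-4*y*z) dy ∧ dz

Distribute the wedge, using dx_i ∧ dx_j = -dx_j ∧ dx_i and dx_i ∧ dx_i = 0. For each pair (i, j) with i < j, the coefficient of dx_i ∧ dx_j in alpha ∧ beta is (alpha_i * beta_j - alpha_j * beta_i). Collecting: alpha ∧ beta = (3*y*(-x + 2*y)) dx ∧ dy + (-z*(3*x + 2*y)) dx ∧ dz + (-4*y*z) dy ∧ dz.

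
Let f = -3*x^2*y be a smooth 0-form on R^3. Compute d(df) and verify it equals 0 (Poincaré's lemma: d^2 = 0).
d(df) = 0

Step 1: df = sum_i (∂f/∂x_i) dx_i = (-6*x*y) dx + (-3*x^2) dy + (0) dz.
Step 2: Apply d again. Using the 1-form formula, the coefficient of dx ∧ dy in d(df) is ∂^2 f/∂x ∂y - ∂^2 f/∂y ∂x = (-6*x) - (-6*x) = 0 (equality of mixed partials for smooth f).
Similarly for dx ∧ dz and dy ∧ dz — all coefficients vanish. So d(df) = 0.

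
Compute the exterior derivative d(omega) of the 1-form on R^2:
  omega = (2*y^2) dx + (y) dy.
d(omega) = (-4*y) dx ∧ dy

For a 1-form omega = sum_i f_i dx_i, the exterior derivative is
  d(omega) = sum_{i < j} (∂f_j/∂x_i - ∂f_i/∂x_j) dx_i ∧ dx_j.
  coefficient of dx ∧ dy: ∂f_2/∂x - ∂f_1/∂y = ∂(y)/∂x - ∂(2*y^2)/∂y = -4*y
Assembling: d(omega) = (-4*y) dx ∧ dy.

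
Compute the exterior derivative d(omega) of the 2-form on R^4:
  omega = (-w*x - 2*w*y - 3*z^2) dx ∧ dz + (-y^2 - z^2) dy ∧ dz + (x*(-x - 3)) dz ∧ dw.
d(omega) = (2*w) dx ∧ dy ∧ dz + (-3*x - 2*y - 3) dx ∧ dz ∧ dw

For a 2-form omega = sum_{i<j} g_{ij} dx_i ∧ dx_j, the exterior derivative is
  d(omega) = sum_{i<j} d(g_{ij}) ∧ dx_i ∧ dx_j = sum_{i<j, k} (∂g_{ij}/∂x_k) dx_k ∧ dx_i ∧ dx_j.
Expand each term, using dx_k ∧ dx_i ∧ dx_j = sgn(permutation) dx_{(a)} ∧ dx_{(b)} ∧ dx_{(c)} with (a < b < c) sorted:
  d(-w*x - 2*w*y - 3*z^2) includes (∂/∂y)(-w*x - 2*w*y - 3*z^2) dy = (-2*w) dy, which multiplied by dx ∧ dz gives (2*w) dx ∧ dy ∧ dz
  d(-w*x - 2*w*y - 3*z^2) includes (∂/∂w)(-w*x - 2*w*y - 3*z^2) dw = (-x - 2*y) dw, which multiplied by dx ∧ dz gives (-x - 2*y) dx ∧ dz ∧ dw
  d(x*(-x - 3)) includes (∂/∂x)(x*(-x - 3)) dx = (-2*x - 3) dx, which multiplied by dz ∧ dw gives (-2*x - 3) dx ∧ dz ∧ dw
Collecting like 3-forms: d(omega) = (2*w) dx ∧ dy ∧ dz + (-3*x - 2*y - 3) dx ∧ dz ∧ dw.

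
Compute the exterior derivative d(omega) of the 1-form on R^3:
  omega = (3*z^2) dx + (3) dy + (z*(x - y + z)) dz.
d(omega) = (-5*z) dx ∧ dz + (-z) dy ∧ dz

For a 1-form omega = sum_i f_i dx_i, the exterior derivative is
  d(omega) = sum_{i < j} (∂f_j/∂x_i - ∂f_i/∂x_j) dx_i ∧ dx_j.
  coefficient of dx ∧ dz: ∂f_3/∂x - ∂f_1/∂z = ∂(z*(x - y + z))/∂x - ∂(3*z^2)/∂z = -5*z
  coefficient of dy ∧ dz: ∂f_3/∂y - ∂f_2/∂z = ∂(z*(x - y + z))/∂y - ∂(3)/∂z = -z
Assembling: d(omega) = (-5*z) dx ∧ dz + (-z) dy ∧ dz.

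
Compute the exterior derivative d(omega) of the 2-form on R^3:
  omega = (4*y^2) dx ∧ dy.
d(omega) = 0

For a 2-form omega = sum_{i<j} g_{ij} dx_i ∧ dx_j, the exterior derivative is
  d(omega) = sum_{i<j} d(g_{ij}) ∧ dx_i ∧ dx_j = sum_{i<j, k} (∂g_{ij}/∂x_k) dx_k ∧ dx_i ∧ dx_j.
Expand each term, using dx_k ∧ dx_i ∧ dx_j = sgn(permutation) dx_{(a)} ∧ dx_{(b)} ∧ dx_{(c)} with (a < b < c) sorted:

Collecting like 3-forms: d(omega) = 0.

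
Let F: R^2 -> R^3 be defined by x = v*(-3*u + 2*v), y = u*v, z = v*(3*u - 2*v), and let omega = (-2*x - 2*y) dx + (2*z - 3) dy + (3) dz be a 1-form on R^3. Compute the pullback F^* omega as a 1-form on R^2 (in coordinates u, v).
F^* omega = (2*v*(-3*u*v + 4*v^2 + 3)) du + (-6*u^2*v + 24*u*v^2 + 6*u - 16*v^3 - 12*v) dv

Using F^*(f dg) = (f ∘ F) d(g ∘ F), substitute each coordinate x_i by F_i(u, v) in f_i, and replace dx_i by d F_i = (∂F_i/∂u) du + (∂F_i/∂v) dv.
  For the x component: f_1(F) = 4*v*(u - v); d F_1 = (-3*v) du + (-3*u + 4*v) dv
  For the y component: f_2(F) = 6*u*v - 4*v^2 - 3; d F_2 = (v) du + (u) dv
  For the z component: f_3(F) = 3; d F_3 = (3*v) du + (3*u - 4*v) dv
Combining and collecting du, dv coefficients:
  coeff of du: 2*v*(-3*u*v + 4*v^2 + 3)
  coeff of dv: -6*u^2*v + 24*u*v^2 + 6*u - 16*v^3 - 12*v
F^* omega = (2*v*(-3*u*v + 4*v^2 + 3)) du + (-6*u^2*v + 24*u*v^2 + 6*u - 16*v^3 - 12*v) dv.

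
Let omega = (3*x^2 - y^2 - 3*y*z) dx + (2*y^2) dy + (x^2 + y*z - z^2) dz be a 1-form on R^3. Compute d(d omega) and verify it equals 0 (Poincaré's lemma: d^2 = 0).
d(d omega) = 0

Step 1: d omega = sum_{i<j} (∂f_j/∂x_i - ∂f_i/∂x_j) dx_i ∧ dx_j:
  coeff of dx ∧ dy: 2*y + 3*z
  coeff of dx ∧ dz: 2*x + 3*y
  coeff of dy ∧ dz: z
Step 2: Apply d again to each 2-form coefficient. The only possible 3-form in R^3 is dx ∧ dy ∧ dz, with coefficient
  ∂(coeff of dy∧dz)/∂x - ∂(coeff of dx∧dz)/∂y + ∂(coeff of dx∧dy)/∂z
  = ∂/∂x (z) - ∂/∂y (2*x + 3*y) + ∂/∂z (2*y + 3*z).
Each of these terms simplifies to sums of mixed partials that cancel in pairs. The result is 0 (by equality of mixed partials for smooth functions — Schwarz / Clairaut).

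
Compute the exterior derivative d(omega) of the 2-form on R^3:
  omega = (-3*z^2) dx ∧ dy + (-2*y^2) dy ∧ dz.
d(omega) = (-6*z) dx ∧ dy ∧ dz

For a 2-form omega = sum_{i<j} g_{ij} dx_i ∧ dx_j, the exterior derivative is
  d(omega) = sum_{i<j} d(g_{ij}) ∧ dx_i ∧ dx_j = sum_{i<j, k} (∂g_{ij}/∂x_k) dx_k ∧ dx_i ∧ dx_j.
Expand each term, using dx_k ∧ dx_i ∧ dx_j = sgn(permutation) dx_{(a)} ∧ dx_{(b)} ∧ dx_{(c)} with (a < b < c) sorted:
  d(-3*z^2) includes (∂/∂z)(-3*z^2) dz = (-6*z) dz, which multiplied by dx ∧ dy gives (-6*z) dx ∧ dy ∧ dz
Collecting like 3-forms: d(omega) = (-6*z) dx ∧ dy ∧ dz.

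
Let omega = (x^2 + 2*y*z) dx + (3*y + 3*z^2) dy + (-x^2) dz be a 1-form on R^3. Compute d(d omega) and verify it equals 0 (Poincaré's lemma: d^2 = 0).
d(d omega) = 0

Step 1: d omega = sum_{i<j} (∂f_j/∂x_i - ∂f_i/∂x_j) dx_i ∧ dx_j:
  coeff of dx ∧ dy: -2*z
  coeff of dx ∧ dz: -2*x - 2*y
  coeff of dy ∧ dz: -6*z
Step 2: Apply d again to each 2-form coefficient. The only possible 3-form in R^3 is dx ∧ dy ∧ dz, with coefficient
  ∂(coeff of dy∧dz)/∂x - ∂(coeff of dx∧dz)/∂y + ∂(coeff of dx∧dy)/∂z
  = ∂/∂x (-6*z) - ∂/∂y (-2*x - 2*y) + ∂/∂z (-2*z).
Each of these terms simplifies to sums of mixed partials that cancel in pairs. The result is 0 (by equality of mixed partials for smooth functions — Schwarz / Clairaut).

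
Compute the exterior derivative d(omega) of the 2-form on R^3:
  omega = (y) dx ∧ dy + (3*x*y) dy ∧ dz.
d(omega) = (3*y) dx ∧ dy ∧ dz

For a 2-form omega = sum_{i<j} g_{ij} dx_i ∧ dx_j, the exterior derivative is
  d(omega) = sum_{i<j} d(g_{ij}) ∧ dx_i ∧ dx_j = sum_{i<j, k} (∂g_{ij}/∂x_k) dx_k ∧ dx_i ∧ dx_j.
Expand each term, using dx_k ∧ dx_i ∧ dx_j = sgn(permutation) dx_{(a)} ∧ dx_{(b)} ∧ dx_{(c)} with (a < b < c) sorted:
  d(3*x*y) includes (∂/∂x)(3*x*y) dx = (3*y) dx, which multiplied by dy ∧ dz gives (3*y) dx ∧ dy ∧ dz
Collecting like 3-forms: d(omega) = (3*y) dx ∧ dy ∧ dz.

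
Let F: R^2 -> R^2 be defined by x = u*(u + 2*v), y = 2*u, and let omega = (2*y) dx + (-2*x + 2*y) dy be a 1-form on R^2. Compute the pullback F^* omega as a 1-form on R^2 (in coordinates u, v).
F^* omega = (4*u*(u + 2)) du + (8*u^2) dv

Using F^*(f dg) = (f ∘ F) d(g ∘ F), substitute each coordinate x_i by F_i(u, v) in f_i, and replace dx_i by d F_i = (∂F_i/∂u) du + (∂F_i/∂v) dv.
  For the x component: f_1(F) = 4*u; d F_1 = (2*u + 2*v) du + (2*u) dv
  For the y component: f_2(F) = 2*u*(-u - 2*v + 2); d F_2 = (2) du + (0) dv
Combining and collecting du, dv coefficients:
  coeff of du: 4*u*(u + 2)
  coeff of dv: 8*u^2
F^* omega = (4*u*(u + 2)) du + (8*u^2) dv.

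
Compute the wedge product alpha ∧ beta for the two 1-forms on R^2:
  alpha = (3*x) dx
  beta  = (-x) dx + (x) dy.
alpha ∧ beta = (3*x^2) dx ∧ dy

Distribute the wedge, using dx_i ∧ dx_j = -dx_j ∧ dx_i and dx_i ∧ dx_i = 0. For each pair (i, j) with i < j, the coefficient of dx_i ∧ dx_j in alpha ∧ beta is (alpha_i * beta_j - alpha_j * beta_i). Collecting: alpha ∧ beta = (3*x^2) dx ∧ dy.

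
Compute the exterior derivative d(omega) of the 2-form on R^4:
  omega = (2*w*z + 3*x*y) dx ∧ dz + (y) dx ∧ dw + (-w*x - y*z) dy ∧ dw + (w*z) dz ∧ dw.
d(omega) = (-3*x) dx ∧ dy ∧ dz + (2*z) dx ∧ dz ∧ dw + (-w - 1) dx ∧ dy ∧ dw + (y) dy ∧ dz ∧ dw

For a 2-form omega = sum_{i<j} g_{ij} dx_i ∧ dx_j, the exterior derivative is
  d(omega) = sum_{i<j} d(g_{ij}) ∧ dx_i ∧ dx_j = sum_{i<j, k} (∂g_{ij}/∂x_k) dx_k ∧ dx_i ∧ dx_j.
Expand each term, using dx_k ∧ dx_i ∧ dx_j = sgn(permutation) dx_{(a)} ∧ dx_{(b)} ∧ dx_{(c)} with (a < b < c) sorted:
  d(2*w*z + 3*x*y) includes (∂/∂y)(2*w*z + 3*x*y) dy = (3*x) dy, which multiplied by dx ∧ dz gives (-3*x) dx ∧ dy ∧ dz
  d(2*w*z + 3*x*y) includes (∂/∂w)(2*w*z + 3*x*y) dw = (2*z) dw, which multiplied by dx ∧ dz gives (2*z) dx ∧ dz ∧ dw
  d(y) includes (∂/∂y)(y) dy = (1) dy, which multiplied by dx ∧ dw gives (-1) dx ∧ dy ∧ dw
  d(-w*x - y*z) includes (∂/∂x)(-w*x - y*z) dx = (-w) dx, which multiplied by dy ∧ dw gives (-w) dx ∧ dy ∧ dw
  d(-w*x - y*z) includes (∂/∂z)(-w*x - y*z) dz = (-y) dz, which multiplied by dy ∧ dw gives (y) dy ∧ dz ∧ dw
Collecting like 3-forms: d(omega) = (-3*x) dx ∧ dy ∧ dz + (2*z) dx ∧ dz ∧ dw + (-w - 1) dx ∧ dy ∧ dw + (y) dy ∧ dz ∧ dw.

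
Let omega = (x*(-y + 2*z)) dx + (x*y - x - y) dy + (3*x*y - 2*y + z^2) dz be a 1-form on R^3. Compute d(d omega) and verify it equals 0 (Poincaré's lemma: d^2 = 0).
d(d omega) = 0

Step 1: d omega = sum_{i<j} (∂f_j/∂x_i - ∂f_i/∂x_j) dx_i ∧ dx_j:
  coeff of dx ∧ dy: x + y - 1
  coeff of dx ∧ dz: -2*x + 3*y
  coeff of dy ∧ dz: 3*x - 2
Step 2: Apply d again to each 2-form coefficient. The only possible 3-form in R^3 is dx ∧ dy ∧ dz, with coefficient
  ∂(coeff of dy∧dz)/∂x - ∂(coeff of dx∧dz)/∂y + ∂(coeff of dx∧dy)/∂z
  = ∂/∂x (3*x - 2) - ∂/∂y (-2*x + 3*y) + ∂/∂z (x + y - 1).
Each of these terms simplifies to sums of mixed partials that cancel in pairs. The result is 0 (by equality of mixed partials for smooth functions — Schwarz / Clairaut).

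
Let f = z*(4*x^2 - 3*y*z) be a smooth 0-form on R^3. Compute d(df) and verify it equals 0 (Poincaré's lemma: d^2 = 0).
d(df) = 0

Step 1: df = sum_i (∂f/∂x_i) dx_i = (8*x*z) dx + (-3*z^2) dy + (4*x^2 - 6*y*z) dz.
Step 2: Apply d again. Using the 1-form formula, the coefficient of dx ∧ dy in d(df) is ∂^2 f/∂x ∂y - ∂^2 f/∂y ∂x = (0) - (0) = 0 (equality of mixed partials for smooth f).
Similarly for dx ∧ dz and dy ∧ dz — all coefficients vanish. So d(df) = 0.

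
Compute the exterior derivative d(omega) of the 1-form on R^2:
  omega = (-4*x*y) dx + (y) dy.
d(omega) = (4*x) dx ∧ dy

For a 1-form omega = sum_i f_i dx_i, the exterior derivative is
  d(omega) = sum_{i < j} (∂f_j/∂x_i - ∂f_i/∂x_j) dx_i ∧ dx_j.
  coefficient of dx ∧ dy: ∂f_2/∂x - ∂f_1/∂y = ∂(y)/∂x - ∂(-4*x*y)/∂y = 4*x
Assembling: d(omega) = (4*x) dx ∧ dy.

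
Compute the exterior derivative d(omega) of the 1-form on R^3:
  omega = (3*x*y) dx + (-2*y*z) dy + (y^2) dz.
d(omega) = (-3*x) dx ∧ dy + (4*y) dy ∧ dz

For a 1-form omega = sum_i f_i dx_i, the exterior derivative is
  d(omega) = sum_{i < j} (∂f_j/∂x_i - ∂f_i/∂x_j) dx_i ∧ dx_j.
  coefficient of dx ∧ dy: ∂f_2/∂x - ∂f_1/∂y = ∂(-2*y*z)/∂x - ∂(3*x*y)/∂y = -3*x
  coefficient of dy ∧ dz: ∂f_3/∂y - ∂f_2/∂z = ∂(y^2)/∂y - ∂(-2*y*z)/∂z = 4*y
Assembling: d(omega) = (-3*x) dx ∧ dy + (4*y) dy ∧ dz.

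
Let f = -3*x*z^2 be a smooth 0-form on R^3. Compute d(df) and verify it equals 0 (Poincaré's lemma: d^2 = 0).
d(df) = 0

Step 1: df = sum_i (∂f/∂x_i) dx_i = (-3*z^2) dx + (0) dy + (-6*x*z) dz.
Step 2: Apply d again. Using the 1-form formula, the coefficient of dx ∧ dy in d(df) is ∂^2 f/∂x ∂y - ∂^2 f/∂y ∂x = (0) - (0) = 0 (equality of mixed partials for smooth f).
Similarly for dx ∧ dz and dy ∧ dz — all coefficients vanish. So d(df) = 0.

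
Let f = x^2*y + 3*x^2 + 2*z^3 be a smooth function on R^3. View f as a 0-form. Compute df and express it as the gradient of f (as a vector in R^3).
df = (2*x*(y + 3)) dx + (x^2) dy + (6*z^2) dz; grad f = (2*x*(y + 3), x^2, 6*z^2)

For a 0-form f, d f = (∂f/∂x) dx + (∂f/∂y) dy + (∂f/∂z) dz. The components of the vector representation are exactly the entries of grad f in Cartesian coordinates:
  ∂f/∂x = 2*x*(y + 3)
  ∂f/∂y = x^2
  ∂f/∂z = 6*z^2.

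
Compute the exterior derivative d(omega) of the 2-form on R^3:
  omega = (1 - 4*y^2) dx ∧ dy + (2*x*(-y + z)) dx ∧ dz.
d(omega) = (2*x) dx ∧ dy ∧ dz

For a 2-form omega = sum_{i<j} g_{ij} dx_i ∧ dx_j, the exterior derivative is
  d(omega) = sum_{i<j} d(g_{ij}) ∧ dx_i ∧ dx_j = sum_{i<j, k} (∂g_{ij}/∂x_k) dx_k ∧ dx_i ∧ dx_j.
Expand each term, using dx_k ∧ dx_i ∧ dx_j = sgn(permutation) dx_{(a)} ∧ dx_{(b)} ∧ dx_{(c)} with (a < b < c) sorted:
  d(2*x*(-y + z)) includes (∂/∂y)(2*x*(-y + z)) dy = (-2*x) dy, which multiplied by dx ∧ dz gives (2*x) dx ∧ dy ∧ dz
Collecting like 3-forms: d(omega) = (2*x) dx ∧ dy ∧ dz.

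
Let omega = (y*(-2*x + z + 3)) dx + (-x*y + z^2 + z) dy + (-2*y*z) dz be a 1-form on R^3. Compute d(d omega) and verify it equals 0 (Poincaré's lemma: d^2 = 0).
d(d omega) = 0

Step 1: d omega = sum_{i<j} (∂f_j/∂x_i - ∂f_i/∂x_j) dx_i ∧ dx_j:
  coeff of dx ∧ dy: 2*x - y - z - 3
  coeff of dx ∧ dz: -y
  coeff of dy ∧ dz: -4*z - 1
Step 2: Apply d again to each 2-form coefficient. The only possible 3-form in R^3 is dx ∧ dy ∧ dz, with coefficient
  ∂(coeff of dy∧dz)/∂x - ∂(coeff of dx∧dz)/∂y + ∂(coeff of dx∧dy)/∂z
  = ∂/∂x (-4*z - 1) - ∂/∂y (-y) + ∂/∂z (2*x - y - z - 3).
Each of these terms simplifies to sums of mixed partials that cancel in pairs. The result is 0 (by equality of mixed partials for smooth functions — Schwarz / Clairaut).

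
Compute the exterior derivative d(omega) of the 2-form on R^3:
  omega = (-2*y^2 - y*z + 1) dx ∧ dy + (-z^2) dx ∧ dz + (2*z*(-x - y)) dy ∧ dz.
d(omega) = (-y - 2*z) dx ∧ dy ∧ dz

For a 2-form omega = sum_{i<j} g_{ij} dx_i ∧ dx_j, the exterior derivative is
  d(omega) = sum_{i<j} d(g_{ij}) ∧ dx_i ∧ dx_j = sum_{i<j, k} (∂g_{ij}/∂x_k) dx_k ∧ dx_i ∧ dx_j.
Expand each term, using dx_k ∧ dx_i ∧ dx_j = sgn(permutation) dx_{(a)} ∧ dx_{(b)} ∧ dx_{(c)} with (a < b < c) sorted:
  d(-2*y^2 - y*z + 1) includes (∂/∂z)(-2*y^2 - y*z + 1) dz = (-y) dz, which multiplied by dx ∧ dy gives (-y) dx ∧ dy ∧ dz
  d(2*z*(-x - y)) includes (∂/∂x)(2*z*(-x - y)) dx = (-2*z) dx, which multiplied by dy ∧ dz gives (-2*z) dx ∧ dy ∧ dz
Collecting like 3-forms: d(omega) = (-y - 2*z) dx ∧ dy ∧ dz.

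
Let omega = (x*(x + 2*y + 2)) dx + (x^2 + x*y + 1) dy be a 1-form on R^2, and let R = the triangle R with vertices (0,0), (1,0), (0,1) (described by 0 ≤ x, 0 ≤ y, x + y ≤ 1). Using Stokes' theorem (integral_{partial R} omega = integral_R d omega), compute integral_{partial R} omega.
integral_(partial R) omega = 1/6

Stokes: integral_partial_R omega = integral_R d omega with d omega = (∂Q/∂x - ∂P/∂y) dx ∧ dy.
  ∂Q/∂x = 2*x + y
  ∂P/∂y = 2*x
  integrand = ∂Q/∂x - ∂P/∂y = y.
Integrating over R: integral_0^1 integral_0^{1-x} (y) dy dx = 1/6.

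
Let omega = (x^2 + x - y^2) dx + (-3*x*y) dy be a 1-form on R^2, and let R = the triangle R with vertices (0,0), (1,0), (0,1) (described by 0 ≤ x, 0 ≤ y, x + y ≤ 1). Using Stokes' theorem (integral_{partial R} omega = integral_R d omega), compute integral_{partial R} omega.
integral_(partial R) omega = -1/6

Stokes: integral_partial_R omega = integral_R d omega with d omega = (∂Q/∂x - ∂P/∂y) dx ∧ dy.
  ∂Q/∂x = -3*y
  ∂P/∂y = -2*y
  integrand = ∂Q/∂x - ∂P/∂y = -y.
Integrating over R: integral_0^1 integral_0^{1-x} (-y) dy dx = -1/6.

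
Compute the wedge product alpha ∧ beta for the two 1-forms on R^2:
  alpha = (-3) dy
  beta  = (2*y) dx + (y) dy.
alpha ∧ beta = (6*y) dx ∧ dy

Distribute the wedge, using dx_i ∧ dx_j = -dx_j ∧ dx_i and dx_i ∧ dx_i = 0. For each pair (i, j) with i < j, the coefficient of dx_i ∧ dx_j in alpha ∧ beta is (alpha_i * beta_j - alpha_j * beta_i). Collecting: alpha ∧ beta = (6*y) dx ∧ dy.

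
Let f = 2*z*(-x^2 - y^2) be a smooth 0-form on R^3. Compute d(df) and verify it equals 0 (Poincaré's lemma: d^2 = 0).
d(df) = 0

Step 1: df = sum_i (∂f/∂x_i) dx_i = (-4*x*z) dx + (-4*y*z) dy + (-2*x^2 - 2*y^2) dz.
Step 2: Apply d again. Using the 1-form formula, the coefficient of dx ∧ dy in d(df) is ∂^2 f/∂x ∂y - ∂^2 f/∂y ∂x = (0) - (0) = 0 (equality of mixed partials for smooth f).
Similarly for dx ∧ dz and dy ∧ dz — all coefficients vanish. So d(df) = 0.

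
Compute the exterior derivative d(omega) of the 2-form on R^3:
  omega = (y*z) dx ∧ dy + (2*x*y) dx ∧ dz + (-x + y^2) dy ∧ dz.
d(omega) = (-2*x + y - 1) dx ∧ dy ∧ dz

For a 2-form omega = sum_{i<j} g_{ij} dx_i ∧ dx_j, the exterior derivative is
  d(omega) = sum_{i<j} d(g_{ij}) ∧ dx_i ∧ dx_j = sum_{i<j, k} (∂g_{ij}/∂x_k) dx_k ∧ dx_i ∧ dx_j.
Expand each term, using dx_k ∧ dx_i ∧ dx_j = sgn(permutation) dx_{(a)} ∧ dx_{(b)} ∧ dx_{(c)} with (a < b < c) sorted:
  d(y*z) includes (∂/∂z)(y*z) dz = (y) dz, which multiplied by dx ∧ dy gives (y) dx ∧ dy ∧ dz
  d(2*x*y) includes (∂/∂y)(2*x*y) dy = (2*x) dy, which multiplied by dx ∧ dz gives (-2*x) dx ∧ dy ∧ dz
  d(-x + y^2) includes (∂/∂x)(-x + y^2) dx = (-1) dx, which multiplied by dy ∧ dz gives (-1) dx ∧ dy ∧ dz
Collecting like 3-forms: d(omega) = (-2*x + y - 1) dx ∧ dy ∧ dz.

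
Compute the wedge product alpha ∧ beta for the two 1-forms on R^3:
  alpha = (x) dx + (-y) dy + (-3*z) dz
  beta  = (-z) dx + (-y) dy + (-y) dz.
alpha ∧ beta = (-y*(x + z)) dx ∧ dy + (-x*y - 3*z^2) dx ∧ dz + (y*(y - 3*z)) dy ∧ dz

Distribute the wedge, using dx_i ∧ dx_j = -dx_j ∧ dx_i and dx_i ∧ dx_i = 0. For each pair (i, j) with i < j, the coefficient of dx_i ∧ dx_j in alpha ∧ beta is (alpha_i * beta_j - alpha_j * beta_i). Collecting: alpha ∧ beta = (-y*(x + z)) dx ∧ dy + (-x*y - 3*z^2) dx ∧ dz + (y*(y - 3*z)) dy ∧ dz.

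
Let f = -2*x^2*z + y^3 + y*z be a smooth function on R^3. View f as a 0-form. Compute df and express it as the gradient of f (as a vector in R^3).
df = (-4*x*z) dx + (3*y^2 + z) dy + (-2*x^2 + y) dz; grad f = (-4*x*z, 3*y^2 + z, -2*x^2 + y)

For a 0-form f, d f = (∂f/∂x) dx + (∂f/∂y) dy + (∂f/∂z) dz. The components of the vector representation are exactly the entries of grad f in Cartesian coordinates:
  ∂f/∂x = -4*x*z
  ∂f/∂y = 3*y^2 + z
  ∂f/∂z = -2*x^2 + y.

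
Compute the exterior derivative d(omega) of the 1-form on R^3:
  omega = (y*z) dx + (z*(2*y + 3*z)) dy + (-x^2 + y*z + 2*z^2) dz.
d(omega) = (-z) dx ∧ dy + (-2*x - y) dx ∧ dz + (-2*y - 5*z) dy ∧ dz

For a 1-form omega = sum_i f_i dx_i, the exterior derivative is
  d(omega) = sum_{i < j} (∂f_j/∂x_i - ∂f_i/∂x_j) dx_i ∧ dx_j.
  coefficient of dx ∧ dy: ∂f_2/∂x - ∂f_1/∂y = ∂(z*(2*y + 3*z))/∂x - ∂(y*z)/∂y = -z
  coefficient of dx ∧ dz: ∂f_3/∂x - ∂f_1/∂z = ∂(-x^2 + y*z + 2*z^2)/∂x - ∂(y*z)/∂z = -2*x - y
  coefficient of dy ∧ dz: ∂f_3/∂y - ∂f_2/∂z = ∂(-x^2 + y*z + 2*z^2)/∂y - ∂(z*(2*y + 3*z))/∂z = -2*y - 5*z
Assembling: d(omega) = (-z) dx ∧ dy + (-2*x - y) dx ∧ dz + (-2*y - 5*z) dy ∧ dz.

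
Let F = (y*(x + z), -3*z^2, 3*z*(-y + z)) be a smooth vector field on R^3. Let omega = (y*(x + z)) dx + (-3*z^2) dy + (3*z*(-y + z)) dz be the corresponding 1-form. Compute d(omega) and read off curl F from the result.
d(omega) = (3*z) dy ∧ dz + (y) dz ∧ dx + (-x - z) dx ∧ dy; curl F = (3*z, y, -x - z)

d omega = sum_{i<j} (∂f_j/∂x_i - ∂f_i/∂x_j) dx_i ∧ dx_j. Under the identification (dy ∧ dz, dz ∧ dx, dx ∧ dy) ↔ (e_x, e_y, e_z), the coefficients are exactly the components of curl F. Compute:
  ∂R/∂y - ∂Q/∂z = (-3*z) - (-6*z) = 3*z
  ∂P/∂z - ∂R/∂x = (y) - (0) = y
  ∂Q/∂x - ∂P/∂y = (0) - (x + z) = -x - z.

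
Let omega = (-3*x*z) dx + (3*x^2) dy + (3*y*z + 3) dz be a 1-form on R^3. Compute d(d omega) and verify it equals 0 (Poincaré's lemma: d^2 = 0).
d(d omega) = 0

Step 1: d omega = sum_{i<j} (∂f_j/∂x_i - ∂f_i/∂x_j) dx_i ∧ dx_j:
  coeff of dx ∧ dy: 6*x
  coeff of dx ∧ dz: 3*x
  coeff of dy ∧ dz: 3*z
Step 2: Apply d again to each 2-form coefficient. The only possible 3-form in R^3 is dx ∧ dy ∧ dz, with coefficient
  ∂(coeff of dy∧dz)/∂x - ∂(coeff of dx∧dz)/∂y + ∂(coeff of dx∧dy)/∂z
  = ∂/∂x (3*z) - ∂/∂y (3*x) + ∂/∂z (6*x).
Each of these terms simplifies to sums of mixed partials that cancel in pairs. The result is 0 (by equality of mixed partials for smooth functions — Schwarz / Clairaut).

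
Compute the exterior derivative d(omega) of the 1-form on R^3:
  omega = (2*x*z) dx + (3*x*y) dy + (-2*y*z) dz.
d(omega) = (3*y) dx ∧ dy + (-2*x) dx ∧ dz + (-2*z) dy ∧ dz

For a 1-form omega = sum_i f_i dx_i, the exterior derivative is
  d(omega) = sum_{i < j} (∂f_j/∂x_i - ∂f_i/∂x_j) dx_i ∧ dx_j.
  coefficient of dx ∧ dy: ∂f_2/∂x - ∂f_1/∂y = ∂(3*x*y)/∂x - ∂(2*x*z)/∂y = 3*y
  coefficient of dx ∧ dz: ∂f_3/∂x - ∂f_1/∂z = ∂(-2*y*z)/∂x - ∂(2*x*z)/∂z = -2*x
  coefficient of dy ∧ dz: ∂f_3/∂y - ∂f_2/∂z = ∂(-2*y*z)/∂y - ∂(3*x*y)/∂z = -2*z
Assembling: d(omega) = (3*y) dx ∧ dy + (-2*x) dx ∧ dz + (-2*z) dy ∧ dz.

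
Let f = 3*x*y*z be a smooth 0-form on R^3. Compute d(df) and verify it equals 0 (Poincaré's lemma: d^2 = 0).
d(df) = 0

Step 1: df = sum_i (∂f/∂x_i) dx_i = (3*y*z) dx + (3*x*z) dy + (3*x*y) dz.
Step 2: Apply d again. Using the 1-form formula, the coefficient of dx ∧ dy in d(df) is ∂^2 f/∂x ∂y - ∂^2 f/∂y ∂x = (3*z) - (3*z) = 0 (equality of mixed partials for smooth f).
Similarly for dx ∧ dz and dy ∧ dz — all coefficients vanish. So d(df) = 0.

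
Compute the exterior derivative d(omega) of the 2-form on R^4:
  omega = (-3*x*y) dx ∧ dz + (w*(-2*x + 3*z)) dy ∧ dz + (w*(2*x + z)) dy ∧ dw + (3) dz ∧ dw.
d(omega) = (-2*w + 3*x) dx ∧ dy ∧ dz + (-w - 2*x + 3*z) dy ∧ dz ∧ dw + (2*w) dx ∧ dy ∧ dw

For a 2-form omega = sum_{i<j} g_{ij} dx_i ∧ dx_j, the exterior derivative is
  d(omega) = sum_{i<j} d(g_{ij}) ∧ dx_i ∧ dx_j = sum_{i<j, k} (∂g_{ij}/∂x_k) dx_k ∧ dx_i ∧ dx_j.
Expand each term, using dx_k ∧ dx_i ∧ dx_j = sgn(permutation) dx_{(a)} ∧ dx_{(b)} ∧ dx_{(c)} with (a < b < c) sorted:
  d(-3*x*y) includes (∂/∂y)(-3*x*y) dy = (-3*x) dy, which multiplied by dx ∧ dz gives (3*x) dx ∧ dy ∧ dz
  d(w*(-2*x + 3*z)) includes (∂/∂x)(w*(-2*x + 3*z)) dx = (-2*w) dx, which multiplied by dy ∧ dz gives (-2*w) dx ∧ dy ∧ dz
  d(w*(-2*x + 3*z)) includes (∂/∂w)(w*(-2*x + 3*z)) dw = (-2*x + 3*z) dw, which multiplied by dy ∧ dz gives (-2*x + 3*z) dy ∧ dz ∧ dw
  d(w*(2*x + z)) includes (∂/∂x)(w*(2*x + z)) dx = (2*w) dx, which multiplied by dy ∧ dw gives (2*w) dx ∧ dy ∧ dw
  d(w*(2*x + z)) includes (∂/∂z)(w*(2*x + z)) dz = (w) dz, which multiplied by dy ∧ dw gives (-w) dy ∧ dz ∧ dw
Collecting like 3-forms: d(omega) = (-2*w + 3*x) dx ∧ dy ∧ dz + (-w - 2*x + 3*z) dy ∧ dz ∧ dw + (2*w) dx ∧ dy ∧ dw.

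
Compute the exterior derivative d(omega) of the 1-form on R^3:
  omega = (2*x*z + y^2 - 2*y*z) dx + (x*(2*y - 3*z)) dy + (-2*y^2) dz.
d(omega) = (-z) dx ∧ dy + (-2*x + 2*y) dx ∧ dz + (3*x - 4*y) dy ∧ dz

For a 1-form omega = sum_i f_i dx_i, the exterior derivative is
  d(omega) = sum_{i < j} (∂f_j/∂x_i - ∂f_i/∂x_j) dx_i ∧ dx_j.
  coefficient of dx ∧ dy: ∂f_2/∂x - ∂f_1/∂y = ∂(x*(2*y - 3*z))/∂x - ∂(2*x*z + y^2 - 2*y*z)/∂y = -z
  coefficient of dx ∧ dz: ∂f_3/∂x - ∂f_1/∂z = ∂(-2*y^2)/∂x - ∂(2*x*z + y^2 - 2*y*z)/∂z = -2*x + 2*y
  coefficient of dy ∧ dz: ∂f_3/∂y - ∂f_2/∂z = ∂(-2*y^2)/∂y - ∂(x*(2*y - 3*z))/∂z = 3*x - 4*y
Assembling: d(omega) = (-z) dx ∧ dy + (-2*x + 2*y) dx ∧ dz + (3*x - 4*y) dy ∧ dz.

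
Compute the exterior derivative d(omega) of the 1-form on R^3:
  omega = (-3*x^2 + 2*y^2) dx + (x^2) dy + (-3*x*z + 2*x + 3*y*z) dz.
d(omega) = (2*x - 4*y) dx ∧ dy + (2 - 3*z) dx ∧ dz + (3*z) dy ∧ dz

For a 1-form omega = sum_i f_i dx_i, the exterior derivative is
  d(omega) = sum_{i < j} (∂f_j/∂x_i - ∂f_i/∂x_j) dx_i ∧ dx_j.
  coefficient of dx ∧ dy: ∂f_2/∂x - ∂f_1/∂y = ∂(x^2)/∂x - ∂(-3*x^2 + 2*y^2)/∂y = 2*x - 4*y
  coefficient of dx ∧ dz: ∂f_3/∂x - ∂f_1/∂z = ∂(-3*x*z + 2*x + 3*y*z)/∂x - ∂(-3*x^2 + 2*y^2)/∂z = 2 - 3*z
  coefficient of dy ∧ dz: ∂f_3/∂y - ∂f_2/∂z = ∂(-3*x*z + 2*x + 3*y*z)/∂y - ∂(x^2)/∂z = 3*z
Assembling: d(omega) = (2*x - 4*y) dx ∧ dy + (2 - 3*z) dx ∧ dz + (3*z) dy ∧ dz.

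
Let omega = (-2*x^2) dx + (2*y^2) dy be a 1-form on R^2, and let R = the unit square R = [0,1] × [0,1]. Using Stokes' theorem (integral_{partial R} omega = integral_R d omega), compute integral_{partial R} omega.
integral_(partial R) omega = 0

Stokes: integral_partial_R omega = integral_R d omega with d omega = (∂Q/∂x - ∂P/∂y) dx ∧ dy.
  ∂Q/∂x = 0
  ∂P/∂y = 0
  integrand = ∂Q/∂x - ∂P/∂y = 0.
Integrating over R: integral_0^1 integral_0^1 (0) dx dy = 0.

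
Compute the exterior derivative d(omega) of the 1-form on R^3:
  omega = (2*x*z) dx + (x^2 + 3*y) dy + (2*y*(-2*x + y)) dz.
d(omega) = (2*x) dx ∧ dy + (-2*x - 4*y) dx ∧ dz + (-4*x + 4*y) dy ∧ dz

For a 1-form omega = sum_i f_i dx_i, the exterior derivative is
  d(omega) = sum_{i < j} (∂f_j/∂x_i - ∂f_i/∂x_j) dx_i ∧ dx_j.
  coefficient of dx ∧ dy: ∂f_2/∂x - ∂f_1/∂y = ∂(x^2 + 3*y)/∂x - ∂(2*x*z)/∂y = 2*x
  coefficient of dx ∧ dz: ∂f_3/∂x - ∂f_1/∂z = ∂(2*y*(-2*x + y))/∂x - ∂(2*x*z)/∂z = -2*x - 4*y
  coefficient of dy ∧ dz: ∂f_3/∂y - ∂f_2/∂z = ∂(2*y*(-2*x + y))/∂y - ∂(x^2 + 3*y)/∂z = -4*x + 4*y
Assembling: d(omega) = (2*x) dx ∧ dy + (-2*x - 4*y) dx ∧ dz + (-4*x + 4*y) dy ∧ dz.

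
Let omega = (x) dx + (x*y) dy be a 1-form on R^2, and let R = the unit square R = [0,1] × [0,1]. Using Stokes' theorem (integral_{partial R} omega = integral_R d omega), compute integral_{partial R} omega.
integral_(partial R) omega = 1/2

Stokes: integral_partial_R omega = integral_R d omega with d omega = (∂Q/∂x - ∂P/∂y) dx ∧ dy.
  ∂Q/∂x = y
  ∂P/∂y = 0
  integrand = ∂Q/∂x - ∂P/∂y = y.
Integrating over R: integral_0^1 integral_0^1 (y) dx dy = 1/2.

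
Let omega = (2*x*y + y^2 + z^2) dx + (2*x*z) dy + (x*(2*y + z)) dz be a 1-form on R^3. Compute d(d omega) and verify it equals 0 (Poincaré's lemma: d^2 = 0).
d(d omega) = 0

Step 1: d omega = sum_{i<j} (∂f_j/∂x_i - ∂f_i/∂x_j) dx_i ∧ dx_j:
  coeff of dx ∧ dy: -2*x - 2*y + 2*z
  coeff of dx ∧ dz: 2*y - z
  coeff of dy ∧ dz: 0
Step 2: Apply d again to each 2-form coefficient. The only possible 3-form in R^3 is dx ∧ dy ∧ dz, with coefficient
  ∂(coeff of dy∧dz)/∂x - ∂(coeff of dx∧dz)/∂y + ∂(coeff of dx∧dy)/∂z
  = ∂/∂x (0) - ∂/∂y (2*y - z) + ∂/∂z (-2*x - 2*y + 2*z).
Each of these terms simplifies to sums of mixed partials that cancel in pairs. The result is 0 (by equality of mixed partials for smooth functions — Schwarz / Clairaut).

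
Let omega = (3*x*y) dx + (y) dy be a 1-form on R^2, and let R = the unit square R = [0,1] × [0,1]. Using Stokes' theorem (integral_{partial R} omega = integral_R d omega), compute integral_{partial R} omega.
integral_(partial R) omega = -3/2

Stokes: integral_partial_R omega = integral_R d omega with d omega = (∂Q/∂x - ∂P/∂y) dx ∧ dy.
  ∂Q/∂x = 0
  ∂P/∂y = 3*x
  integrand = ∂Q/∂x - ∂P/∂y = -3*x.
Integrating over R: integral_0^1 integral_0^1 (-3*x) dx dy = -3/2.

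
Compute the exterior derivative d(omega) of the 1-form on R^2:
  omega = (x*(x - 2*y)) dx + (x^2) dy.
d(omega) = (4*x) dx ∧ dy

For a 1-form omega = sum_i f_i dx_i, the exterior derivative is
  d(omega) = sum_{i < j} (∂f_j/∂x_i - ∂f_i/∂x_j) dx_i ∧ dx_j.
  coefficient of dx ∧ dy: ∂f_2/∂x - ∂f_1/∂y = ∂(x^2)/∂x - ∂(x*(x - 2*y))/∂y = 4*x
Assembling: d(omega) = (4*x) dx ∧ dy.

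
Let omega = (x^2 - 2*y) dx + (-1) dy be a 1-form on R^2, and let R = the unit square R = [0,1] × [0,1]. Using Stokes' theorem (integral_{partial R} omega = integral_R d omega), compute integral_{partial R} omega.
integral_(partial R) omega = 2

Stokes: integral_partial_R omega = integral_R d omega with d omega = (∂Q/∂x - ∂P/∂y) dx ∧ dy.
  ∂Q/∂x = 0
  ∂P/∂y = -2
  integrand = ∂Q/∂x - ∂P/∂y = 2.
Integrating over R: integral_0^1 integral_0^1 (2) dx dy = 2.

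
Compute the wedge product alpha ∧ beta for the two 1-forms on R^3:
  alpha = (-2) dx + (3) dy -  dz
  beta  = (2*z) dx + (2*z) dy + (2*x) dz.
alpha ∧ beta = (-10*z) dx ∧ dy + (-4*x + 2*z) dx ∧ dz + (6*x + 2*z) dy ∧ dz

Distribute the wedge, using dx_i ∧ dx_j = -dx_j ∧ dx_i and dx_i ∧ dx_i = 0. For each pair (i, j) with i < j, the coefficient of dx_i ∧ dx_j in alpha ∧ beta is (alpha_i * beta_j - alpha_j * beta_i). Collecting: alpha ∧ beta = (-10*z) dx ∧ dy + (-4*x + 2*z) dx ∧ dz + (6*x + 2*z) dy ∧ dz.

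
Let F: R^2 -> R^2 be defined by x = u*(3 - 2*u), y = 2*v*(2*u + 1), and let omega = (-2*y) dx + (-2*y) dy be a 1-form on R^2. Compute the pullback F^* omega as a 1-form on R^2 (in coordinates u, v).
F^* omega = (4*v*(8*u^2 - 8*u*v - 2*u - 4*v - 3)) du + (8*v*(-4*u^2 - 4*u - 1)) dv

Using F^*(f dg) = (f ∘ F) d(g ∘ F), substitute each coordinate x_i by F_i(u, v) in f_i, and replace dx_i by d F_i = (∂F_i/∂u) du + (∂F_i/∂v) dv.
  For the x component: f_1(F) = 4*v*(-2*u - 1); d F_1 = (3 - 4*u) du + (0) dv
  For the y component: f_2(F) = 4*v*(-2*u - 1); d F_2 = (4*v) du + (4*u + 2) dv
Combining and collecting du, dv coefficients:
  coeff of du: 4*v*(8*u^2 - 8*u*v - 2*u - 4*v - 3)
  coeff of dv: 8*v*(-4*u^2 - 4*u - 1)
F^* omega = (4*v*(8*u^2 - 8*u*v - 2*u - 4*v - 3)) du + (8*v*(-4*u^2 - 4*u - 1)) dv.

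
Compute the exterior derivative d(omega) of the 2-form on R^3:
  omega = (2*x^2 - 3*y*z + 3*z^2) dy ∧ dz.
d(omega) = (4*x) dx ∧ dy ∧ dz

For a 2-form omega = sum_{i<j} g_{ij} dx_i ∧ dx_j, the exterior derivative is
  d(omega) = sum_{i<j} d(g_{ij}) ∧ dx_i ∧ dx_j = sum_{i<j, k} (∂g_{ij}/∂x_k) dx_k ∧ dx_i ∧ dx_j.
Expand each term, using dx_k ∧ dx_i ∧ dx_j = sgn(permutation) dx_{(a)} ∧ dx_{(b)} ∧ dx_{(c)} with (a < b < c) sorted:
  d(2*x^2 - 3*y*z + 3*z^2) includes (∂/∂x)(2*x^2 - 3*y*z + 3*z^2) dx = (4*x) dx, which multiplied by dy ∧ dz gives (4*x) dx ∧ dy ∧ dz
Collecting like 3-forms: d(omega) = (4*x) dx ∧ dy ∧ dz.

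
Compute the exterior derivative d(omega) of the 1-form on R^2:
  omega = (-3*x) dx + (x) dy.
d(omega) = (1) dx ∧ dy

For a 1-form omega = sum_i f_i dx_i, the exterior derivative is
  d(omega) = sum_{i < j} (∂f_j/∂x_i - ∂f_i/∂x_j) dx_i ∧ dx_j.
  coefficient of dx ∧ dy: ∂f_2/∂x - ∂f_1/∂y = ∂(x)/∂x - ∂(-3*x)/∂y = 1
Assembling: d(omega) = (1) dx ∧ dy.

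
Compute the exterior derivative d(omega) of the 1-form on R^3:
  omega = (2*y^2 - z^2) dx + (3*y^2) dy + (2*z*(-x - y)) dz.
d(omega) = (-4*y) dx ∧ dy + (-2*z) dy ∧ dz

For a 1-form omega = sum_i f_i dx_i, the exterior derivative is
  d(omega) = sum_{i < j} (∂f_j/∂x_i - ∂f_i/∂x_j) dx_i ∧ dx_j.
  coefficient of dx ∧ dy: ∂f_2/∂x - ∂f_1/∂y = ∂(3*y^2)/∂x - ∂(2*y^2 - z^2)/∂y = -4*y
  coefficient of dy ∧ dz: ∂f_3/∂y - ∂f_2/∂z = ∂(2*z*(-x - y))/∂y - ∂(3*y^2)/∂z = -2*z
Assembling: d(omega) = (-4*y) dx ∧ dy + (-2*z) dy ∧ dz.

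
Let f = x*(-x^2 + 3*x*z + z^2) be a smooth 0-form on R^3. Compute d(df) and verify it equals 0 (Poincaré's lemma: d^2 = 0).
d(df) = 0

Step 1: df = sum_i (∂f/∂x_i) dx_i = (-3*x^2 + 6*x*z + z^2) dx + (0) dy + (x*(3*x + 2*z)) dz.
Step 2: Apply d again. Using the 1-form formula, the coefficient of dx ∧ dy in d(df) is ∂^2 f/∂x ∂y - ∂^2 f/∂y ∂x = (0) - (0) = 0 (equality of mixed partials for smooth f).
Similarly for dx ∧ dz and dy ∧ dz — all coefficients vanish. So d(df) = 0.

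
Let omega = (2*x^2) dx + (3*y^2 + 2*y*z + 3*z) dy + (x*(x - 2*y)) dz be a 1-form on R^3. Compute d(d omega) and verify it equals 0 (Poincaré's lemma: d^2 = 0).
d(d omega) = 0

Step 1: d omega = sum_{i<j} (∂f_j/∂x_i - ∂f_i/∂x_j) dx_i ∧ dx_j:
  coeff of dx ∧ dy: 0
  coeff of dx ∧ dz: 2*x - 2*y
  coeff of dy ∧ dz: -2*x - 2*y - 3
Step 2: Apply d again to each 2-form coefficient. The only possible 3-form in R^3 is dx ∧ dy ∧ dz, with coefficient
  ∂(coeff of dy∧dz)/∂x - ∂(coeff of dx∧dz)/∂y + ∂(coeff of dx∧dy)/∂z
  = ∂/∂x (-2*x - 2*y - 3) - ∂/∂y (2*x - 2*y) + ∂/∂z (0).
Each of these terms simplifies to sums of mixed partials that cancel in pairs. The result is 0 (by equality of mixed partials for smooth functions — Schwarz / Clairaut).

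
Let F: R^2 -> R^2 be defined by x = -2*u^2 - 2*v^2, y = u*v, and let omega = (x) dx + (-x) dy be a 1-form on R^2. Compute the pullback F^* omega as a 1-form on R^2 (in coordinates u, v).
F^* omega = (8*u^3 + 2*u^2*v + 8*u*v^2 + 2*v^3) du + (2*u^3 + 8*u^2*v + 2*u*v^2 + 8*v^3) dv

Using F^*(f dg) = (f ∘ F) d(g ∘ F), substitute each coordinate x_i by F_i(u, v) in f_i, and replace dx_i by d F_i = (∂F_i/∂u) du + (∂F_i/∂v) dv.
  For the x component: f_1(F) = -2*u^2 - 2*v^2; d F_1 = (-4*u) du + (-4*v) dv
  For the y component: f_2(F) = 2*u^2 + 2*v^2; d F_2 = (v) du + (u) dv
Combining and collecting du, dv coefficients:
  coeff of du: 8*u^3 + 2*u^2*v + 8*u*v^2 + 2*v^3
  coeff of dv: 2*u^3 + 8*u^2*v + 2*u*v^2 + 8*v^3
F^* omega = (8*u^3 + 2*u^2*v + 8*u*v^2 + 2*v^3) du + (2*u^3 + 8*u^2*v + 2*u*v^2 + 8*v^3) dv.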